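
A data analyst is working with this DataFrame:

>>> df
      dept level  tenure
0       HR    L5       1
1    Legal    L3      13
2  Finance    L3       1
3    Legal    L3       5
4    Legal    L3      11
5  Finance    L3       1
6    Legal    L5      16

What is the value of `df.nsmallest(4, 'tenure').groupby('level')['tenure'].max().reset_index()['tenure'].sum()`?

take 4 rows with smallest tenure:
      dept level  tenure
0       HR    L5       1
2  Finance    L3       1
5  Finance    L3       1
3    Legal    L3       5
group by level, max of tenure:
level
L3    5
L5    1
Name: tenure, dtype: int64
reset_index():
  level  tenure
0    L3       5
1    L5       1

6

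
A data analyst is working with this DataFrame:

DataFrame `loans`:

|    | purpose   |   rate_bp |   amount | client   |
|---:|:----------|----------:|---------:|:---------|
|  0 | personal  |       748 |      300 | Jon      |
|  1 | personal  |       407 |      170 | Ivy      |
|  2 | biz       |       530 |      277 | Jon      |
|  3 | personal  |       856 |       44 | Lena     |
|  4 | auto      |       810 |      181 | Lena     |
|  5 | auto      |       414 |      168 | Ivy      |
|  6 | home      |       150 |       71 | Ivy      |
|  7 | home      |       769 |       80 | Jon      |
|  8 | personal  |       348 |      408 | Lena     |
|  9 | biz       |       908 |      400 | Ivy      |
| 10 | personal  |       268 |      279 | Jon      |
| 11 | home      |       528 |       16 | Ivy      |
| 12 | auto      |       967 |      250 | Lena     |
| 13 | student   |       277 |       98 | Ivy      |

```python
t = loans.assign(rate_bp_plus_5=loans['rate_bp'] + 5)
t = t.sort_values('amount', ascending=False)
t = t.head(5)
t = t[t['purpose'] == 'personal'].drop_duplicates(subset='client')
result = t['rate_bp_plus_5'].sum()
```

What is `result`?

add column rate_bp_plus_5 = loans['rate_bp'] + 5:
     purpose  rate_bp  amount client  rate_bp_plus_5
0   personal      748     300    Jon             753
1   personal      407     170    Ivy             412
2        biz      530     277    Jon             535
3   personal      856      44   Lena             861
4       auto      810     181   Lena             815
5       auto      414     168    Ivy             419
6       home      150      71    Ivy             155
7       home      769      80    Jon             774
8   personal      348     408   Lena             353
9        biz      908     400    Ivy             913
10  personal      268     279    Jon             273
11      home      528      16    Ivy             533
12      auto      967     250   Lena             972
13   student      277      98    Ivy             282
sort by amount descending:
     purpose  rate_bp  amount client  rate_bp_plus_5
8   personal      348     408   Lena             353
9        biz      908     400    Ivy             913
0   personal      748     300    Jon             753
10  personal      268     279    Jon             273
2        biz      530     277    Jon             535
12      auto      967     250   Lena             972
4       auto      810     181   Lena             815
1   personal      407     170    Ivy             412
5       auto      414     168    Ivy             419
13   student      277      98    Ivy             282
7       home      769      80    Jon             774
6       home      150      71    Ivy             155
3   personal      856      44   Lena             861
11      home      528      16    Ivy             533
take first 5 rows:
     purpose  rate_bp  amount client  rate_bp_plus_5
8   personal      348     408   Lena             353
9        biz      908     400    Ivy             913
0   personal      748     300    Jon             753
10  personal      268     279    Jon             273
2        biz      530     277    Jon             535
filter rows where purpose == 'personal':
     purpose  rate_bp  amount client  rate_bp_plus_5
8   personal      348     408   Lena             353
0   personal      748     300    Jon             753
10  personal      268     279    Jon             273
drop duplicate client (keep=first):
    purpose  rate_bp  amount client  rate_bp_plus_5
8  personal      348     408   Lena             353
0  personal      748     300    Jon             753
The sum of column 'rate_bp_plus_5' is 1106.

1106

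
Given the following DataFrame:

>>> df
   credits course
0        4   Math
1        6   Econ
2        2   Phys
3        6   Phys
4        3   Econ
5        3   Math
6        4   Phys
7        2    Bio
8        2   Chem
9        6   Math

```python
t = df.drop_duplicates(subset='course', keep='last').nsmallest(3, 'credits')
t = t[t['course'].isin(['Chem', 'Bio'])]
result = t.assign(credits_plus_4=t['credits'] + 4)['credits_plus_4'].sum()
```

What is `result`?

drop duplicate course (keep=last):
   credits course
4        3   Econ
6        4   Phys
7        2    Bio
8        2   Chem
9        6   Math
take 3 rows with smallest credits:
   credits course
7        2    Bio
8        2   Chem
4        3   Econ
filter rows where course in ['Chem', 'Bio']:
   credits course
7        2    Bio
8        2   Chem
add column credits_plus_4 = t['credits'] + 4:
   credits course  credits_plus_4
7        2    Bio               6
8        2   Chem               6

12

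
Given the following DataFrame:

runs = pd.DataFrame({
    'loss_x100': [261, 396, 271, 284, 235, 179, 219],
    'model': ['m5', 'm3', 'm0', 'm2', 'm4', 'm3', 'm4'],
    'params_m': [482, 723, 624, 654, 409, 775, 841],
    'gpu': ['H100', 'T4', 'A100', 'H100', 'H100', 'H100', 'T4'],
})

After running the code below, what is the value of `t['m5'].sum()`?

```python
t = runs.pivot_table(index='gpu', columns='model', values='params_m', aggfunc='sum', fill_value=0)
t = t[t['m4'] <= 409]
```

482

pivot: rows=gpu, cols=model, sum(params_m):
model   m0   m2   m3   m4   m5
gpu                           
A100   624    0    0    0    0
H100     0  654  775  409  482
T4       0    0  723  841    0
filter rows where m4 <= 409:
model   m0   m2   m3   m4   m5
gpu                           
A100   624    0    0    0    0
H100     0  654  775  409  482
Taking the sum of column 'm5' gives 482.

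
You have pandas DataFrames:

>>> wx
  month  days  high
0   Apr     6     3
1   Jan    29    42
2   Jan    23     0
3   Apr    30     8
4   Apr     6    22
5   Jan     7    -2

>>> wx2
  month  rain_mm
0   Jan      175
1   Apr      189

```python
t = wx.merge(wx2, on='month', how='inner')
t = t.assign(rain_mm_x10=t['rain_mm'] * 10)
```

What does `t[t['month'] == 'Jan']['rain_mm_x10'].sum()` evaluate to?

merge on 'month' (how='inner') → 6 rows:
  month  days  high  rain_mm
0   Apr     6     3      189
1   Jan    29    42      175
2   Jan    23     0      175
3   Apr    30     8      189
4   Apr     6    22      189
5   Jan     7    -2      175
add column rain_mm_x10 = t['rain_mm'] * 10:
  month  days  high  rain_mm  rain_mm_x10
0   Apr     6     3      189         1890
1   Jan    29    42      175         1750
2   Jan    23     0      175         1750
3   Apr    30     8      189         1890
4   Apr     6    22      189         1890
5   Jan     7    -2      175         1750
filter rows where month == 'Jan':
  month  days  high  rain_mm  rain_mm_x10
1   Jan    29    42      175         1750
2   Jan    23     0      175         1750
5   Jan     7    -2      175         1750
Taking the sum of column 'rain_mm_x10' gives 5250.

5250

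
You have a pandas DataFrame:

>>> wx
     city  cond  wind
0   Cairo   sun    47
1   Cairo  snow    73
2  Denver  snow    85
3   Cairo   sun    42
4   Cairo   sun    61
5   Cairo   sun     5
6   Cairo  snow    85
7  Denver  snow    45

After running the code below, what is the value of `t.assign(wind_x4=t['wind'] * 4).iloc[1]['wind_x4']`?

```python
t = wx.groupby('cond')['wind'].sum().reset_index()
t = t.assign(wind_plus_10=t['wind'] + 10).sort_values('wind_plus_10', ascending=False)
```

620

group by cond, sum of wind:
cond
snow    288
sun     155
Name: wind, dtype: int64
reset_index():
   cond  wind
0  snow   288
1   sun   155
add column wind_plus_10 = t['wind'] + 10:
   cond  wind  wind_plus_10
0  snow   288           298
1   sun   155           165
sort by wind_plus_10 descending:
   cond  wind  wind_plus_10
0  snow   288           298
1   sun   155           165
add column wind_x4 = t['wind'] * 4:
   cond  wind  wind_plus_10  wind_x4
0  snow   288           298     1152
1   sun   155           165      620
Reading off the value at position 1, column 'wind_x4', we get 620.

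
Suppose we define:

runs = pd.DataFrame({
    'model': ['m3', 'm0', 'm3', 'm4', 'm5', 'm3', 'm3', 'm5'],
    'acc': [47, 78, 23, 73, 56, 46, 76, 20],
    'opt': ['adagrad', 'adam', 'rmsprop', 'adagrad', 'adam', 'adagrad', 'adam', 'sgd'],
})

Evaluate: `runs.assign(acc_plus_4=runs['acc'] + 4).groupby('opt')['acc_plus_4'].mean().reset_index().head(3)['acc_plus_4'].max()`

74.0

add column acc_plus_4 = runs['acc'] + 4:
  model  acc      opt  acc_plus_4
0    m3   47  adagrad          51
1    m0   78     adam          82
2    m3   23  rmsprop          27
3    m4   73  adagrad          77
4    m5   56     adam          60
5    m3   46  adagrad          50
6    m3   76     adam          80
7    m5   20      sgd          24
group by opt, mean of acc_plus_4:
opt
adagrad    59.333333
adam       74.000000
rmsprop    27.000000
sgd        24.000000
Name: acc_plus_4, dtype: float64
reset_index():
       opt  acc_plus_4
0  adagrad   59.333333
1     adam   74.000000
2  rmsprop   27.000000
3      sgd   24.000000
take first 3 rows:
       opt  acc_plus_4
0  adagrad   59.333333
1     adam   74.000000
2  rmsprop   27.000000
Then the max of column 'acc_plus_4': 74.0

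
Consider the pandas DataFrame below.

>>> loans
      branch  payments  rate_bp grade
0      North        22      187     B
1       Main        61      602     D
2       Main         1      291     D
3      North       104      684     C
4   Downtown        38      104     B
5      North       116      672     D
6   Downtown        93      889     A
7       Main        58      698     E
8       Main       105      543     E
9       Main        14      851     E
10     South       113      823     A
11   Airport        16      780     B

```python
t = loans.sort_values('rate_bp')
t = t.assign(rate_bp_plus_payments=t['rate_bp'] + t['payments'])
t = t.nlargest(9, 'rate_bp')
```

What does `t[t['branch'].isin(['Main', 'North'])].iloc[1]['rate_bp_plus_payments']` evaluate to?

sort by rate_bp:
      branch  payments  rate_bp grade
4   Downtown        38      104     B
0      North        22      187     B
2       Main         1      291     D
8       Main       105      543     E
1       Main        61      602     D
5      North       116      672     D
3      North       104      684     C
7       Main        58      698     E
11   Airport        16      780     B
10     South       113      823     A
9       Main        14      851     E
6   Downtown        93      889     A
add column rate_bp_plus_payments = t['rate_bp'] + t['payments']:
      branch  payments  rate_bp grade  rate_bp_plus_payments
4   Downtown        38      104     B                    142
0      North        22      187     B                    209
2       Main         1      291     D                    292
8       Main       105      543     E                    648
1       Main        61      602     D                    663
5      North       116      672     D                    788
3      North       104      684     C                    788
7       Main        58      698     E                    756
11   Airport        16      780     B                    796
10     South       113      823     A                    936
9       Main        14      851     E                    865
6   Downtown        93      889     A                    982
take 9 rows with largest rate_bp:
      branch  payments  rate_bp grade  rate_bp_plus_payments
6   Downtown        93      889     A                    982
9       Main        14      851     E                    865
10     South       113      823     A                    936
11   Airport        16      780     B                    796
7       Main        58      698     E                    756
3      North       104      684     C                    788
5      North       116      672     D                    788
1       Main        61      602     D                    663
8       Main       105      543     E                    648
filter rows where branch in ['Main', 'North']:
  branch  payments  rate_bp grade  rate_bp_plus_payments
9   Main        14      851     E                    865
7   Main        58      698     E                    756
3  North       104      684     C                    788
5  North       116      672     D                    788
1   Main        61      602     D                    663
8   Main       105      543     E                    648
The value at position 1, column 'rate_bp_plus_payments' is 756.

756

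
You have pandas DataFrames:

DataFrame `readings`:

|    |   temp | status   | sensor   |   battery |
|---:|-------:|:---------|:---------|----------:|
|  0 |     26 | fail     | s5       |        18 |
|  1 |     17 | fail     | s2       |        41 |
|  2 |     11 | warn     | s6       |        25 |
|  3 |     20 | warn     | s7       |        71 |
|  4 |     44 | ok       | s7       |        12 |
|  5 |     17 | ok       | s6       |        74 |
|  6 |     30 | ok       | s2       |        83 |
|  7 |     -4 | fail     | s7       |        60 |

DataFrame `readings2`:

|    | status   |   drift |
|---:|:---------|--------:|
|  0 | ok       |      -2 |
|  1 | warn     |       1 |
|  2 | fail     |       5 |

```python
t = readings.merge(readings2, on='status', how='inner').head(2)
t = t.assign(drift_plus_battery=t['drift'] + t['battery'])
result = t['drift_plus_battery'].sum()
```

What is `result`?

69

merge on 'status' (how='inner') → 8 rows:
   temp status sensor  battery  drift
0    26   fail     s5       18      5
1    17   fail     s2       41      5
2    11   warn     s6       25      1
3    20   warn     s7       71      1
4    44     ok     s7       12     -2
5    17     ok     s6       74     -2
6    30     ok     s2       83     -2
7    -4   fail     s7       60      5
take first 2 rows:
   temp status sensor  battery  drift
0    26   fail     s5       18      5
1    17   fail     s2       41      5
add column drift_plus_battery = t['drift'] + t['battery']:
   temp status sensor  battery  drift  drift_plus_battery
0    26   fail     s5       18      5                  23
1    17   fail     s2       41      5                  46
Taking the sum of column 'drift_plus_battery' gives 69.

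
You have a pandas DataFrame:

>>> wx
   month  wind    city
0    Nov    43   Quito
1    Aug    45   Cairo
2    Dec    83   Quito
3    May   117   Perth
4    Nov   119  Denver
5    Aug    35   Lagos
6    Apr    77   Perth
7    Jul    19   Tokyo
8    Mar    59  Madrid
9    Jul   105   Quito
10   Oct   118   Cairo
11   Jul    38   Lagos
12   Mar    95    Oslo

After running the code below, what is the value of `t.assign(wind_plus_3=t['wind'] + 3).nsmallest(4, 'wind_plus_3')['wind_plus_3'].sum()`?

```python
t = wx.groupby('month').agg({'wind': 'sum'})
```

group by month, sum of wind:
       wind
month      
Apr      77
Aug      80
Dec      83
Jul     162
Mar     154
May     117
Nov     162
Oct     118
add column wind_plus_3 = t['wind'] + 3:
       wind  wind_plus_3
month                   
Apr      77           80
Aug      80           83
Dec      83           86
Jul     162          165
Mar     154          157
May     117          120
Nov     162          165
Oct     118          121
take 4 rows with smallest wind_plus_3:
       wind  wind_plus_3
month                   
Apr      77           80
Aug      80           83
Dec      83           86
May     117          120

369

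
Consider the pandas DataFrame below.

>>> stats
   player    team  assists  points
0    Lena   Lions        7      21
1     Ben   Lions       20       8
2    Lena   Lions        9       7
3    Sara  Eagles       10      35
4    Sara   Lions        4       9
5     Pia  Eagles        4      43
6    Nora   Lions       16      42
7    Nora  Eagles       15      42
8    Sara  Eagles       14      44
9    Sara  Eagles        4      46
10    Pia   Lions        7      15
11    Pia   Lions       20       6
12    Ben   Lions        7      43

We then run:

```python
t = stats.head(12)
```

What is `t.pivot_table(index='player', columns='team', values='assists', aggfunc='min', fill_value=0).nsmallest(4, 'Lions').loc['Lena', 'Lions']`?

take first 12 rows:
   player    team  assists  points
0    Lena   Lions        7      21
1     Ben   Lions       20       8
2    Lena   Lions        9       7
3    Sara  Eagles       10      35
4    Sara   Lions        4       9
5     Pia  Eagles        4      43
6    Nora   Lions       16      42
7    Nora  Eagles       15      42
8    Sara  Eagles       14      44
9    Sara  Eagles        4      46
10    Pia   Lions        7      15
11    Pia   Lions       20       6
pivot: rows=player, cols=team, min(assists):
team    Eagles  Lions
player               
Ben          0     20
Lena         0      7
Nora        15     16
Pia          4      7
Sara         4      4
take 4 rows with smallest Lions:
team    Eagles  Lions
player               
Sara         4      4
Lena         0      7
Pia          4      7
Nora        15     16
Finally, value at row 'Lena', column 'Lions' = 7.

7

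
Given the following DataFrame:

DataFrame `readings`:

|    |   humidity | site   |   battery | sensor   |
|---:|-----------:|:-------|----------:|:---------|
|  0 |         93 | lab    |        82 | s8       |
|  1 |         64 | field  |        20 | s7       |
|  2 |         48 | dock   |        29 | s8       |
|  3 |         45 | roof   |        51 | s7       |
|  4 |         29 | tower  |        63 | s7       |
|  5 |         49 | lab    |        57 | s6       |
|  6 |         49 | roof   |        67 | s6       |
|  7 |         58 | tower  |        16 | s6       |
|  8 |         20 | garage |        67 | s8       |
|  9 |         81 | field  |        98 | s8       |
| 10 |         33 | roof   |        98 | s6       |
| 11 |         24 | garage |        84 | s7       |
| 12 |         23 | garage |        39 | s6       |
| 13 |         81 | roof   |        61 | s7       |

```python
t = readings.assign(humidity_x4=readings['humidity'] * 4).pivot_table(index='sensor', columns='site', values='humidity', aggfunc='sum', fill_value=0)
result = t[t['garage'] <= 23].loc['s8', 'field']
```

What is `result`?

81

add column humidity_x4 = readings['humidity'] * 4:
    humidity    site  battery sensor  humidity_x4
0         93     lab       82     s8          372
1         64   field       20     s7          256
2         48    dock       29     s8          192
3         45    roof       51     s7          180
4         29   tower       63     s7          116
5         49     lab       57     s6          196
6         49    roof       67     s6          196
7         58   tower       16     s6          232
8         20  garage       67     s8           80
9         81   field       98     s8          324
10        33    roof       98     s6          132
11        24  garage       84     s7           96
12        23  garage       39     s6           92
13        81    roof       61     s7          324
pivot: rows=sensor, cols=site, sum(humidity):
site    dock  field  garage  lab  roof  tower
sensor                                       
s6         0      0      23   49    82     58
s7         0     64      24    0   126     29
s8        48     81      20   93     0      0
filter rows where garage <= 23:
site    dock  field  garage  lab  roof  tower
sensor                                       
s6         0      0      23   49    82     58
s8        48     81      20   93     0      0
Reading off the value at row 's8', column 'field', we get 81.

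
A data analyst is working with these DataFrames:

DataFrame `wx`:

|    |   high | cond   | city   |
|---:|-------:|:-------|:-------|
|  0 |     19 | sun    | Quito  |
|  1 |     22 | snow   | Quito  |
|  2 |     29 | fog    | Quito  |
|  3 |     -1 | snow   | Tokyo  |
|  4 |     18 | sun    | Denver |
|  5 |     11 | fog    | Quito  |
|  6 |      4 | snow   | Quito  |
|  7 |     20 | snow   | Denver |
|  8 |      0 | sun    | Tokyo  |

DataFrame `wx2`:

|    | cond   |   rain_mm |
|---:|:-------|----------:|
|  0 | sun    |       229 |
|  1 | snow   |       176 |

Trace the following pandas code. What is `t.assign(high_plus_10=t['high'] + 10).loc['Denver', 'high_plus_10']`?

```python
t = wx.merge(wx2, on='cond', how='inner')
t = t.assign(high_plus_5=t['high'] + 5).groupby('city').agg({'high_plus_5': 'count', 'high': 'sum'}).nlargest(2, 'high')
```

48

merge on 'cond' (how='inner') → 7 rows:
   high  cond    city  rain_mm
0    19   sun   Quito      229
1    22  snow   Quito      176
2    -1  snow   Tokyo      176
3    18   sun  Denver      229
4     4  snow   Quito      176
5    20  snow  Denver      176
6     0   sun   Tokyo      229
add column high_plus_5 = t['high'] + 5:
   high  cond    city  rain_mm  high_plus_5
0    19   sun   Quito      229           24
1    22  snow   Quito      176           27
2    -1  snow   Tokyo      176            4
3    18   sun  Denver      229           23
4     4  snow   Quito      176            9
5    20  snow  Denver      176           25
6     0   sun   Tokyo      229            5
group by city: count(high_plus_5), sum(high):
        high_plus_5  high
city                     
Denver            2    38
Quito             3    45
Tokyo             2    -1
take 2 rows with largest high:
        high_plus_5  high
city                     
Quito             3    45
Denver            2    38
add column high_plus_10 = t['high'] + 10:
        high_plus_5  high  high_plus_10
city                                   
Quito             3    45            55
Denver            2    38            48
Then the value at row 'Denver', column 'high_plus_10': 48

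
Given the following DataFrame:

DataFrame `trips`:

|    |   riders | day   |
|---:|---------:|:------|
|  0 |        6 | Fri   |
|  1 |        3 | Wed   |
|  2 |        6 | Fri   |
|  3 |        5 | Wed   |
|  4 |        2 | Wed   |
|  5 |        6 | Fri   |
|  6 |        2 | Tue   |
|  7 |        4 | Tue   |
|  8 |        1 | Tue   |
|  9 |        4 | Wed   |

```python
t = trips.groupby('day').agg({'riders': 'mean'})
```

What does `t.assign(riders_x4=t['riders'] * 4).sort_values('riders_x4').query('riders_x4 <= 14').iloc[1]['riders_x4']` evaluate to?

14.0

group by day, mean of riders:
       riders
day          
Fri  6.000000
Tue  2.333333
Wed  3.500000
add column riders_x4 = t['riders'] * 4:
       riders  riders_x4
day                     
Fri  6.000000  24.000000
Tue  2.333333   9.333333
Wed  3.500000  14.000000
sort by riders_x4:
       riders  riders_x4
day                     
Tue  2.333333   9.333333
Wed  3.500000  14.000000
Fri  6.000000  24.000000
filter rows where riders_x4 <= 14:
       riders  riders_x4
day                     
Tue  2.333333   9.333333
Wed  3.500000  14.000000
Then the value at position 1, column 'riders_x4': 14.0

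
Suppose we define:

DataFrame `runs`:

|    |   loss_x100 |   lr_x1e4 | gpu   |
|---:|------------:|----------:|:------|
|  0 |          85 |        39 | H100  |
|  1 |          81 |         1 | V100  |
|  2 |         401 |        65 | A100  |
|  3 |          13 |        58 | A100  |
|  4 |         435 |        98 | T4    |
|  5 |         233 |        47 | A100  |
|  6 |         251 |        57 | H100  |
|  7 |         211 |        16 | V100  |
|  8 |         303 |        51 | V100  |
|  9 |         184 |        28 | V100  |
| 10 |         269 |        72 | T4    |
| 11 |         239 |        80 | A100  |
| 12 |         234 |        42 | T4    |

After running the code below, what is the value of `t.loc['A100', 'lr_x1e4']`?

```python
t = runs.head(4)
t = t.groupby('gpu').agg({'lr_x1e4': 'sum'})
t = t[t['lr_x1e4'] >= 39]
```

123

take first 4 rows:
   loss_x100  lr_x1e4   gpu
0         85       39  H100
1         81        1  V100
2        401       65  A100
3         13       58  A100
group by gpu, sum of lr_x1e4:
      lr_x1e4
gpu          
A100      123
H100       39
V100        1
filter rows where lr_x1e4 >= 39:
      lr_x1e4
gpu          
A100      123
H100       39
Taking the value at row 'A100', column 'lr_x1e4' gives 123.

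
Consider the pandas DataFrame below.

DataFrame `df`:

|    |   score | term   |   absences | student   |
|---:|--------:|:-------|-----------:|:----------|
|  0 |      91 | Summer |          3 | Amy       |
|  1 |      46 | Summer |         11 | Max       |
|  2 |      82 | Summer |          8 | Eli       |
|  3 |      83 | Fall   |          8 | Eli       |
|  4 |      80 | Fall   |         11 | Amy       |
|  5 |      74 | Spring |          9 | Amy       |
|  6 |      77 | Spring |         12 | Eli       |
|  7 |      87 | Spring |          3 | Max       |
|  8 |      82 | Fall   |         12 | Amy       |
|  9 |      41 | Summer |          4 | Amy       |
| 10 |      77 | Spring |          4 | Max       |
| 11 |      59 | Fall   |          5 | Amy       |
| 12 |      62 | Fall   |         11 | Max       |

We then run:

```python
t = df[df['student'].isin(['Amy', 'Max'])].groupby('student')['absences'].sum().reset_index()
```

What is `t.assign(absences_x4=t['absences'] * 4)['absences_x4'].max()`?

filter rows where student in ['Amy', 'Max']:
    score    term  absences student
0      91  Summer         3     Amy
1      46  Summer        11     Max
4      80    Fall        11     Amy
5      74  Spring         9     Amy
7      87  Spring         3     Max
8      82    Fall        12     Amy
9      41  Summer         4     Amy
10     77  Spring         4     Max
11     59    Fall         5     Amy
12     62    Fall        11     Max
group by student, sum of absences:
student
Amy    44
Max    29
Name: absences, dtype: int64
reset_index():
  student  absences
0     Amy        44
1     Max        29
add column absences_x4 = t['absences'] * 4:
  student  absences  absences_x4
0     Amy        44          176
1     Max        29          116
max of column 'absences_x4' → 176

176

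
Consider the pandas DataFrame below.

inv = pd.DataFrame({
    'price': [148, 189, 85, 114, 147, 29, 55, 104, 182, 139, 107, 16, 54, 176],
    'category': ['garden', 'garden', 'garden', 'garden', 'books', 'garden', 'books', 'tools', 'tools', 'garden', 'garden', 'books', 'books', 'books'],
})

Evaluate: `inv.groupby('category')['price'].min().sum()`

group by category, min of price:
category
books      16
garden     29
tools     104
Name: price, dtype: int64
So sum() = 149.

149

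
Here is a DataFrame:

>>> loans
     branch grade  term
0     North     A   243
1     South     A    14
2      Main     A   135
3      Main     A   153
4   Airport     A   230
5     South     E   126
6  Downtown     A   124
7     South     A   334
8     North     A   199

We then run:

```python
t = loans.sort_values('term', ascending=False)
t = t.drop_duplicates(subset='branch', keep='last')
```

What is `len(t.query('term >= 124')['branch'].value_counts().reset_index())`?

4

sort by term descending:
     branch grade  term
7     South     A   334
0     North     A   243
4   Airport     A   230
8     North     A   199
3      Main     A   153
2      Main     A   135
5     South     E   126
6  Downtown     A   124
1     South     A    14
drop duplicate branch (keep=last):
     branch grade  term
4   Airport     A   230
8     North     A   199
2      Main     A   135
6  Downtown     A   124
1     South     A    14
filter rows where term >= 124:
     branch grade  term
4   Airport     A   230
8     North     A   199
2      Main     A   135
6  Downtown     A   124
value_counts of branch:
branch
Airport     1
North       1
Main        1
Downtown    1
Name: count, dtype: int64
reset_index():
     branch  count
0   Airport      1
1     North      1
2      Main      1
3  Downtown      1
Hence 4.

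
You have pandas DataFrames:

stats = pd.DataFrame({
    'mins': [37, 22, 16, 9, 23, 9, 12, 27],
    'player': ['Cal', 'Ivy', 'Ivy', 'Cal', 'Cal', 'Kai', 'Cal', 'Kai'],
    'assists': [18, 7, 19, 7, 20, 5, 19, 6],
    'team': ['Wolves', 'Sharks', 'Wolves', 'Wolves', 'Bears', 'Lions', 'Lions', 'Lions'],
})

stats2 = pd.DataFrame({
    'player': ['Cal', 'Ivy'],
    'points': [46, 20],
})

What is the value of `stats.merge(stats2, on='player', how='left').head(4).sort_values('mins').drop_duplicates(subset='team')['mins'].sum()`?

31

merge on 'player' (how='left') → 8 rows:
   mins player  assists    team  points
0    37    Cal       18  Wolves    46.0
1    22    Ivy        7  Sharks    20.0
2    16    Ivy       19  Wolves    20.0
3     9    Cal        7  Wolves    46.0
4    23    Cal       20   Bears    46.0
5     9    Kai        5   Lions     NaN
6    12    Cal       19   Lions    46.0
7    27    Kai        6   Lions     NaN
take first 4 rows:
   mins player  assists    team  points
0    37    Cal       18  Wolves    46.0
1    22    Ivy        7  Sharks    20.0
2    16    Ivy       19  Wolves    20.0
3     9    Cal        7  Wolves    46.0
sort by mins:
   mins player  assists    team  points
3     9    Cal        7  Wolves    46.0
2    16    Ivy       19  Wolves    20.0
1    22    Ivy        7  Sharks    20.0
0    37    Cal       18  Wolves    46.0
drop duplicate team (keep=first):
   mins player  assists    team  points
3     9    Cal        7  Wolves    46.0
1    22    Ivy        7  Sharks    20.0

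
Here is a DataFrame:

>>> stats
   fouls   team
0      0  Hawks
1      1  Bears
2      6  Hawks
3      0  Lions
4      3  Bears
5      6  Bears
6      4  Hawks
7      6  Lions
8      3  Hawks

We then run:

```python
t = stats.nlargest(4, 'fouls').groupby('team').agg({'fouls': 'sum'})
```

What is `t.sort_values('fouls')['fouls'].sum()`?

22

take 4 rows with largest fouls:
   fouls   team
2      6  Hawks
5      6  Bears
7      6  Lions
6      4  Hawks
group by team, sum of fouls:
       fouls
team        
Bears      6
Hawks     10
Lions      6
sort by fouls:
       fouls
team        
Bears      6
Lions      6
Hawks     10
Taking the sum of column 'fouls' gives 22.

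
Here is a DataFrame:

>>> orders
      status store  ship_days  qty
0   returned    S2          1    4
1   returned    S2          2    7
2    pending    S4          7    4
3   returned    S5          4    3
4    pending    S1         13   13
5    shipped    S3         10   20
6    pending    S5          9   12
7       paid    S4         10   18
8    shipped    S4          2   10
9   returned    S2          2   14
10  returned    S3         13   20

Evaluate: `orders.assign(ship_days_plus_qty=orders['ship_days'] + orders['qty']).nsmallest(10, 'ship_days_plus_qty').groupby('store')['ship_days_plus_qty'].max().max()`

add column ship_days_plus_qty = orders['ship_days'] + orders['qty']:
      status store  ship_days  qty  ship_days_plus_qty
0   returned    S2          1    4                   5
1   returned    S2          2    7                   9
2    pending    S4          7    4                  11
3   returned    S5          4    3                   7
4    pending    S1         13   13                  26
5    shipped    S3         10   20                  30
6    pending    S5          9   12                  21
7       paid    S4         10   18                  28
8    shipped    S4          2   10                  12
9   returned    S2          2   14                  16
10  returned    S3         13   20                  33
take 10 rows with smallest ship_days_plus_qty:
     status store  ship_days  qty  ship_days_plus_qty
0  returned    S2          1    4                   5
3  returned    S5          4    3                   7
1  returned    S2          2    7                   9
2   pending    S4          7    4                  11
8   shipped    S4          2   10                  12
9  returned    S2          2   14                  16
6   pending    S5          9   12                  21
4   pending    S1         13   13                  26
7      paid    S4         10   18                  28
5   shipped    S3         10   20                  30
group by store, max of ship_days_plus_qty:
store
S1    26
S2    16
S3    30
S4    28
S5    21
Name: ship_days_plus_qty, dtype: int64
So max() = 30.

30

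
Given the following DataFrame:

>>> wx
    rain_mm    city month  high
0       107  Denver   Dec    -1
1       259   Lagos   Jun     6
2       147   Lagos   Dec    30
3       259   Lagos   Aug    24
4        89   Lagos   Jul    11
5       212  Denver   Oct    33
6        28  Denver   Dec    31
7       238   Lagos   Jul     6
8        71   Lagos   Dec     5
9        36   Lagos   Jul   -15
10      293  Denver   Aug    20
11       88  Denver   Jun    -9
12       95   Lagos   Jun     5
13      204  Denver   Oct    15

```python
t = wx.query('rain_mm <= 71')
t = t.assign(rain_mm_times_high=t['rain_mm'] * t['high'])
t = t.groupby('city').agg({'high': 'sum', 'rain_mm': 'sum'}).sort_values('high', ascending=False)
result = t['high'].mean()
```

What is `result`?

filter rows where rain_mm <= 71:
   rain_mm    city month  high
6       28  Denver   Dec    31
8       71   Lagos   Dec     5
9       36   Lagos   Jul   -15
add column rain_mm_times_high = t['rain_mm'] * t['high']:
   rain_mm    city month  high  rain_mm_times_high
6       28  Denver   Dec    31                 868
8       71   Lagos   Dec     5                 355
9       36   Lagos   Jul   -15                -540
group by city: sum(high), sum(rain_mm):
        high  rain_mm
city                 
Denver    31       28
Lagos    -10      107
sort by high descending:
        high  rain_mm
city                 
Denver    31       28
Lagos    -10      107

10.5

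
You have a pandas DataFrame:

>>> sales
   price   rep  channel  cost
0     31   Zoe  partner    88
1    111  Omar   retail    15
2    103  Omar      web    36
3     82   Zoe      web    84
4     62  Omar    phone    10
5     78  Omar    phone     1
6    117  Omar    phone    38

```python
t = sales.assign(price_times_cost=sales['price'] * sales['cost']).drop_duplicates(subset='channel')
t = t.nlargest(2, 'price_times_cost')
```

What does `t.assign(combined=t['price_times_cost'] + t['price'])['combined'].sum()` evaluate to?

add column price_times_cost = sales['price'] * sales['cost']:
   price   rep  channel  cost  price_times_cost
0     31   Zoe  partner    88              2728
1    111  Omar   retail    15              1665
2    103  Omar      web    36              3708
3     82   Zoe      web    84              6888
4     62  Omar    phone    10               620
5     78  Omar    phone     1                78
6    117  Omar    phone    38              4446
drop duplicate channel (keep=first):
   price   rep  channel  cost  price_times_cost
0     31   Zoe  partner    88              2728
1    111  Omar   retail    15              1665
2    103  Omar      web    36              3708
4     62  Omar    phone    10               620
take 2 rows with largest price_times_cost:
   price   rep  channel  cost  price_times_cost
2    103  Omar      web    36              3708
0     31   Zoe  partner    88              2728
add column combined = t['price_times_cost'] + t['price']:
   price   rep  channel  cost  price_times_cost  combined
2    103  Omar      web    36              3708      3811
0     31   Zoe  partner    88              2728      2759

6570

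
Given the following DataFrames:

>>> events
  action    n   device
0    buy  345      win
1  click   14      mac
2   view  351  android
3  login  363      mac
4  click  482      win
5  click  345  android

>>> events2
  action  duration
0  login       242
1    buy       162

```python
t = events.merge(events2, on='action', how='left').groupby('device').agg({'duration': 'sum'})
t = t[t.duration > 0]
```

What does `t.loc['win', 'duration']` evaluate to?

merge on 'action' (how='left') → 6 rows:
  action    n   device  duration
0    buy  345      win     162.0
1  click   14      mac       NaN
2   view  351  android       NaN
3  login  363      mac     242.0
4  click  482      win       NaN
5  click  345  android       NaN
group by device, sum of duration:
         duration
device           
android       0.0
mac         242.0
win         162.0
filter rows where duration > 0:
        duration
device          
mac        242.0
win        162.0
Reading off the value at row 'win', column 'duration', we get 162.0.

162.0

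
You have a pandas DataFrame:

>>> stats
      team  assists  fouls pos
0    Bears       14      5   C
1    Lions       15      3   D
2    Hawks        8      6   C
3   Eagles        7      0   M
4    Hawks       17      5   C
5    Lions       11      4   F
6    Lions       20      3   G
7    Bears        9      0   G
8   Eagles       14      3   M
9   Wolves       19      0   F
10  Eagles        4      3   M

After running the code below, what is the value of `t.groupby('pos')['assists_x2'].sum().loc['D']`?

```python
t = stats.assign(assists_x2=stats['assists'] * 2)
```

add column assists_x2 = stats['assists'] * 2:
      team  assists  fouls pos  assists_x2
0    Bears       14      5   C          28
1    Lions       15      3   D          30
2    Hawks        8      6   C          16
3   Eagles        7      0   M          14
4    Hawks       17      5   C          34
5    Lions       11      4   F          22
6    Lions       20      3   G          40
7    Bears        9      0   G          18
8   Eagles       14      3   M          28
9   Wolves       19      0   F          38
10  Eagles        4      3   M           8
group by pos, sum of assists_x2:
pos
C    78
D    30
F    60
G    58
M    50
Name: assists_x2, dtype: int64
Hence 30.

30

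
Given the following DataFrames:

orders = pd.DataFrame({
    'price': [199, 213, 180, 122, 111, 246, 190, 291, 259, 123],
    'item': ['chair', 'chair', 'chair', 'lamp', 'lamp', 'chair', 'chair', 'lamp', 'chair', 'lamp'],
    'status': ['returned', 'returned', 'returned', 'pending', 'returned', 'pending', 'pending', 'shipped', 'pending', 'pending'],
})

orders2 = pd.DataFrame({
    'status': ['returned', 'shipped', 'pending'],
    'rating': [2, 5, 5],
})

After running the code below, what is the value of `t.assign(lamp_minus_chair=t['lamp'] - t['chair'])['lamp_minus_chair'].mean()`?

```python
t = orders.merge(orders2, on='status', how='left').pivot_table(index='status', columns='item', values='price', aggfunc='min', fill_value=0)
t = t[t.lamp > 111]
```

111.5

merge on 'status' (how='left') → 10 rows:
   price   item    status  rating
0    199  chair  returned       2
1    213  chair  returned       2
2    180  chair  returned       2
3    122   lamp   pending       5
4    111   lamp  returned       2
5    246  chair   pending       5
6    190  chair   pending       5
7    291   lamp   shipped       5
8    259  chair   pending       5
9    123   lamp   pending       5
pivot: rows=status, cols=item, min(price):
item      chair  lamp
status               
pending     190   122
returned    180   111
shipped       0   291
filter rows where lamp > 111:
item     chair  lamp
status              
pending    190   122
shipped      0   291
add column lamp_minus_chair = t['lamp'] - t['chair']:
item     chair  lamp  lamp_minus_chair
status                                
pending    190   122               -68
shipped      0   291               291
Finally, mean of column 'lamp_minus_chair' = 111.5.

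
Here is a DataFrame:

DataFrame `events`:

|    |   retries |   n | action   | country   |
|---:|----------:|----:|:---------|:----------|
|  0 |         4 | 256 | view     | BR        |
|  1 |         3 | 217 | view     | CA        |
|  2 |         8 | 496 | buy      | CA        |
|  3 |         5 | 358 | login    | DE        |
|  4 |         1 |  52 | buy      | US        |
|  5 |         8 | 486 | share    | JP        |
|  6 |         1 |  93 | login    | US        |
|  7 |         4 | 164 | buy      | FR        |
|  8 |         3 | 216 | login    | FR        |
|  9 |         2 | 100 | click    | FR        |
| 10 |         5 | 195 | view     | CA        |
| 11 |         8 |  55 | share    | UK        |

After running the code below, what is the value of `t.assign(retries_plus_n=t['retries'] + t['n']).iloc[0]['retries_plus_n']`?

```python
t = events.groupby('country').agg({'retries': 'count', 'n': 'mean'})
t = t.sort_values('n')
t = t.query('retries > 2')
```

group by country: count(retries), mean(n):
         retries           n
country                     
BR             1  256.000000
CA             3  302.666667
DE             1  358.000000
FR             3  160.000000
JP             1  486.000000
UK             1   55.000000
US             2   72.500000
sort by n:
         retries           n
country                     
UK             1   55.000000
US             2   72.500000
FR             3  160.000000
BR             1  256.000000
CA             3  302.666667
DE             1  358.000000
JP             1  486.000000
filter rows where retries > 2:
         retries           n
country                     
FR             3  160.000000
CA             3  302.666667
add column retries_plus_n = t['retries'] + t['n']:
         retries           n  retries_plus_n
country                                     
FR             3  160.000000      163.000000
CA             3  302.666667      305.666667
Finally, value at position 0, column 'retries_plus_n' = 163.0.

163.0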